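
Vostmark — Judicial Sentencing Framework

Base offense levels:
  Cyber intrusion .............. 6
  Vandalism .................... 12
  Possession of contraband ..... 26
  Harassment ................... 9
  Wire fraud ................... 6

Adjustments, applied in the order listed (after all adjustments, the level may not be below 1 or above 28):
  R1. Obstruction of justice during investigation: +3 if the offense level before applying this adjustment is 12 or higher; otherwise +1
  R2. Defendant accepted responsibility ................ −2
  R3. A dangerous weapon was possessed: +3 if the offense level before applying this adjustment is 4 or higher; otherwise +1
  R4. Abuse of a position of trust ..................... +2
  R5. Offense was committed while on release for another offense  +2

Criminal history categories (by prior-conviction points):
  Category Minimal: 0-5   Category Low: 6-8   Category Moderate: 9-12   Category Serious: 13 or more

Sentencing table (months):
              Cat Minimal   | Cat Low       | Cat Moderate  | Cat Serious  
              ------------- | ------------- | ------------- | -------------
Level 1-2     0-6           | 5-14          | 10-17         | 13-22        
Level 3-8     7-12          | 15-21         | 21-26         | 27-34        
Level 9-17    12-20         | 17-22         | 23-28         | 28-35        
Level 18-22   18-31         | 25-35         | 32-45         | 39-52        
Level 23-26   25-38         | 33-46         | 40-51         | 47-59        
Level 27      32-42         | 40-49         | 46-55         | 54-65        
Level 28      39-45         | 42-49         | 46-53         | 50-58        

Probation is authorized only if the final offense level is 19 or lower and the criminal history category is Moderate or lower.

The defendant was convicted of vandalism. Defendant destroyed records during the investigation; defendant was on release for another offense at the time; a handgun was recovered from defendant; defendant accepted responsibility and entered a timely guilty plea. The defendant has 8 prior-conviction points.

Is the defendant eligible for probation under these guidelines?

Yes

Base offense level for vandalism: 12.
R1 applies (level before this adjustment is 12 ≥ 12, so +3): 12 + 3 = 15.
R2 applies: 15 − 2 = 13.
R3 applies (level before this adjustment is 13 ≥ 4, so +3): 13 + 3 = 16.
R5 applies: 16 + 2 = 18.
Final offense level: 18.
Criminal history: 8 prior points → Category Low (6-8).
Level 18 falls in the 18-22 band.
Grid: Level 18-22 × Category Low = 25-35 months.
Probation check: level 18 ≤ 19 and category Low ≤ Moderate → eligible.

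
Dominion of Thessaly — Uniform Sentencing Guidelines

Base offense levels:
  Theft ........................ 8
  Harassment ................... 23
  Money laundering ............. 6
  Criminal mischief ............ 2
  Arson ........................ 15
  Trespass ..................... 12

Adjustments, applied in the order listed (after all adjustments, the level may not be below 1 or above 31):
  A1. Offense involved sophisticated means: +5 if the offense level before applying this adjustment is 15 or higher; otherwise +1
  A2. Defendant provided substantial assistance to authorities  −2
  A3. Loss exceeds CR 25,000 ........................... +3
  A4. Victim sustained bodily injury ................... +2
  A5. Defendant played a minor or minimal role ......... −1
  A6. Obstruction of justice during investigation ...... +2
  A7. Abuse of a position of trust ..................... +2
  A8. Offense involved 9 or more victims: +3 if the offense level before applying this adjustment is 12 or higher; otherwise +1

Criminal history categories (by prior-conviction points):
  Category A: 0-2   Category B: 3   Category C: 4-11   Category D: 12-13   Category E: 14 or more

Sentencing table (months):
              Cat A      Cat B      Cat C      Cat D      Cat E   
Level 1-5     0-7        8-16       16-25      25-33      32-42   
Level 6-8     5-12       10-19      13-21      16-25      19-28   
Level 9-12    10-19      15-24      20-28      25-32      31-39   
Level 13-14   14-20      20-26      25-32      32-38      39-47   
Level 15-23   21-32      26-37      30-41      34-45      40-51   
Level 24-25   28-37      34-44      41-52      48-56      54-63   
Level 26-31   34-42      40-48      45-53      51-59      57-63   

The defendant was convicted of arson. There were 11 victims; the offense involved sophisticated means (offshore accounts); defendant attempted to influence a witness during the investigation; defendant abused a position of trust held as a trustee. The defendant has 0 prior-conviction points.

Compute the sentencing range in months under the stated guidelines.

34-42 months

Base offense level for arson: 15.
A1 applies (level before this adjustment is 15 ≥ 15, so +5): 15 + 5 = 20.
A2 does not apply.
A4 does not apply.
A6 applies: 20 + 2 = 22.
A7 applies: 22 + 2 = 24.
A8 applies (level before this adjustment is 24 ≥ 12, so +3): 24 + 3 = 27.
Final offense level: 27.
Criminal history: 0 prior points → Category A (0-2).
Level 27 falls in the 26-31 band.
Grid: Level 26-31 × Category A = 34-42 months.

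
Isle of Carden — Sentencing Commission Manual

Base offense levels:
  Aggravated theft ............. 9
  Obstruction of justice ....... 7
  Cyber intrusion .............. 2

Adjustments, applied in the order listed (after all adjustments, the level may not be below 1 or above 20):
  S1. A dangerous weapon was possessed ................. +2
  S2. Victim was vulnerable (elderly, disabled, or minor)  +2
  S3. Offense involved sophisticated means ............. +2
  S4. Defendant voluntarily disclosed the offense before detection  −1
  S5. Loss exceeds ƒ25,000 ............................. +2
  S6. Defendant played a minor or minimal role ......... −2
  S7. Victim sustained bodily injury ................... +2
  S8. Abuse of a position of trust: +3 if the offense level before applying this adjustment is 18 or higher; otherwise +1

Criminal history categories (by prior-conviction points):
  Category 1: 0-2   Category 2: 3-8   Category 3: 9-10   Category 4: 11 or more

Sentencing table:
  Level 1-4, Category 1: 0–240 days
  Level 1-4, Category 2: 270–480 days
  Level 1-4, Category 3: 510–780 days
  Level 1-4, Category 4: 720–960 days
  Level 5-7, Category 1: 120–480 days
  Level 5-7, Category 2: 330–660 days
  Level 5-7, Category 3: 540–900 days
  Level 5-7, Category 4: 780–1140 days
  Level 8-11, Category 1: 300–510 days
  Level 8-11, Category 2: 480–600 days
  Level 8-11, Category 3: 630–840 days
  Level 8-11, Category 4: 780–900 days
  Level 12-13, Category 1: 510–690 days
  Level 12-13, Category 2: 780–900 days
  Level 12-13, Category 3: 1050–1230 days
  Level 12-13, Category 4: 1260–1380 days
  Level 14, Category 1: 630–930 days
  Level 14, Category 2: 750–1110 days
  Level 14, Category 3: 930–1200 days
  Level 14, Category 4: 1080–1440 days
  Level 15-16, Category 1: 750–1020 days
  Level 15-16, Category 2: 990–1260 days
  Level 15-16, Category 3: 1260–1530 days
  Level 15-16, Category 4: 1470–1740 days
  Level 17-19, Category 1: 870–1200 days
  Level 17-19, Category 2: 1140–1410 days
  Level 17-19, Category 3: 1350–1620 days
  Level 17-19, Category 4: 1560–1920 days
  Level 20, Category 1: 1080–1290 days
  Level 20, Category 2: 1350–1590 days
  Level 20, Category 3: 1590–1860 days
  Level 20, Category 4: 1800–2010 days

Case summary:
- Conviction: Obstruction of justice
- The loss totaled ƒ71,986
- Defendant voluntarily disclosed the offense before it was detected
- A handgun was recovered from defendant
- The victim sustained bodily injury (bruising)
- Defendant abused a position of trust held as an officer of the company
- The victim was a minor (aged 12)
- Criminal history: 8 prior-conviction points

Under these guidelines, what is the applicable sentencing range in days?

990-1260 days

Base offense level for obstruction of justice: 7.
S1 applies: 7 + 2 = 9.
S2 applies: 9 + 2 = 11.
S4 applies: 11 − 1 = 10.
S5 applies: 10 + 2 = 12.
S7 applies: 12 + 2 = 14.
S8 applies (level before this adjustment is 14 < 18, so +1): 14 + 1 = 15.
Final offense level: 15.
Criminal history: 8 prior points → Category 2 (3-8).
Level 15 falls in the 15-16 band.
Grid: Level 15-16 × Category 2 = 990-1260 days.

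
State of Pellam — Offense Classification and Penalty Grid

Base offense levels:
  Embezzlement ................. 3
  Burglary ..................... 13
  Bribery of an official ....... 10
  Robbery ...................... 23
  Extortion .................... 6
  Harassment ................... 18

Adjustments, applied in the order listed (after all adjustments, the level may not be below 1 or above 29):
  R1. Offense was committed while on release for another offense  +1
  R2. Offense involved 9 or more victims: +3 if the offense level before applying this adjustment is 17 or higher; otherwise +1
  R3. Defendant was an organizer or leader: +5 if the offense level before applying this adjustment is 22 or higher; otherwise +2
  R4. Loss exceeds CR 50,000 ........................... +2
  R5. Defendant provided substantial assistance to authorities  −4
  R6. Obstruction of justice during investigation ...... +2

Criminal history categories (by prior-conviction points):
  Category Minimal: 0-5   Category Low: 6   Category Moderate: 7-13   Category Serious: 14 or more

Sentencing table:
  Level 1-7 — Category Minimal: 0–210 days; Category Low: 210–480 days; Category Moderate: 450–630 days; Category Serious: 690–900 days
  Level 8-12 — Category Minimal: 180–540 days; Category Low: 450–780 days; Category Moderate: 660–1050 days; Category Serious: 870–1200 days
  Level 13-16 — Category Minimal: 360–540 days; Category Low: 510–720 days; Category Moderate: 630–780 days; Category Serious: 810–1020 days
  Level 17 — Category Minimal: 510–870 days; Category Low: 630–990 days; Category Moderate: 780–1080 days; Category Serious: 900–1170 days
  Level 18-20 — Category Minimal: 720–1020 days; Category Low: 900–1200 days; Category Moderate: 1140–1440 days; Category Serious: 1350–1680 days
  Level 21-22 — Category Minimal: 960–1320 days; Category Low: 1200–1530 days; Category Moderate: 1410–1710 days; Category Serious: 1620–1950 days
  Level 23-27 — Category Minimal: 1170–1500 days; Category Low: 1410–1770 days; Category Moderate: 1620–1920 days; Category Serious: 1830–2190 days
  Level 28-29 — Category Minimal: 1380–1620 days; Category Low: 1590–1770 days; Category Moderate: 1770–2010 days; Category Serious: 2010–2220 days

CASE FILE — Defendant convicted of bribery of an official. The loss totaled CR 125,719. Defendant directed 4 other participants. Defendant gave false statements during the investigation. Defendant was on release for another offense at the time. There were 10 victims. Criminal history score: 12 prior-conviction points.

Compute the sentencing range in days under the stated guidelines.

Base offense level for bribery of an official: 10.
R1 applies: 10 + 1 = 11.
R2 applies (level before this adjustment is 11 < 17, so +1): 11 + 1 = 12.
R3 applies (level before this adjustment is 12 < 22, so +2): 12 + 2 = 14.
R4 applies: 14 + 2 = 16.
R5 does not apply.
R6 applies: 16 + 2 = 18.
Final offense level: 18.
Criminal history: 12 prior points → Category Moderate (7-13).
Level 18 falls in the 18-20 band.
Grid: Level 18-20 × Category Moderate = 1140-1440 days.

1140-1440 days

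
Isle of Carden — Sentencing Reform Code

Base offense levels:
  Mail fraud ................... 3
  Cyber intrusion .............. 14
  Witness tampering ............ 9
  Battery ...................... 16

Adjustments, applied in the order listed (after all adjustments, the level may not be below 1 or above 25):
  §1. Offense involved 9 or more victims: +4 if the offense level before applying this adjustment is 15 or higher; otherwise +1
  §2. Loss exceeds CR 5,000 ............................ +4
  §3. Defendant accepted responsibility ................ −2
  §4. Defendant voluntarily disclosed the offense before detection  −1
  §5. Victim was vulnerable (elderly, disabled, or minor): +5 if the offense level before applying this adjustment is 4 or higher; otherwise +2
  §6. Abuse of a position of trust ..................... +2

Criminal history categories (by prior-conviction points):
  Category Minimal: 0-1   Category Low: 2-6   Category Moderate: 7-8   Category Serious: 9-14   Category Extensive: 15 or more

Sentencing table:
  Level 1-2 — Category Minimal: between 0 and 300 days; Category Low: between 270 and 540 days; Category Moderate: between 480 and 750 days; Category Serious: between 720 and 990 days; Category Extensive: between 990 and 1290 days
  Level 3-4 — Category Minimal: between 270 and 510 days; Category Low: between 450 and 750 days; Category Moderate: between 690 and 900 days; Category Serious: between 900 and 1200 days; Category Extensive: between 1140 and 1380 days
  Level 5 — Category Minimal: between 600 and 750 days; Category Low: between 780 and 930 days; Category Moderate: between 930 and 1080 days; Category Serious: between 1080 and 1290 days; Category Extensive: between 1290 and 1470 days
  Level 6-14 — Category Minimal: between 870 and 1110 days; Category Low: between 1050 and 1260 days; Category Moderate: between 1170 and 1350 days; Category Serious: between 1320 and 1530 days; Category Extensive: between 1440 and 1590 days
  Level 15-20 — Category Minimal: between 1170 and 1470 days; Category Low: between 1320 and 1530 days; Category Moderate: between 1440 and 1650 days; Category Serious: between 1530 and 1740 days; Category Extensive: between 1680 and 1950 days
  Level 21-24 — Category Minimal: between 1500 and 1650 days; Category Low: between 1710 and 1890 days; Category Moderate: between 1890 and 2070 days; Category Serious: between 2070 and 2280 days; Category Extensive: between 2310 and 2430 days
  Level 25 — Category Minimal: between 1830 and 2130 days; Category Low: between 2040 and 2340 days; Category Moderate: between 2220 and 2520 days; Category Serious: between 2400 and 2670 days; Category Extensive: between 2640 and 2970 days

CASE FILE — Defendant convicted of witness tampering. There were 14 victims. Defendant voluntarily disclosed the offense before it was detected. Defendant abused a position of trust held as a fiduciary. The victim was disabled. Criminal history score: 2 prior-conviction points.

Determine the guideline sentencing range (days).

1320-1530 days

Base offense level for witness tampering: 9.
§1 applies (level before this adjustment is 9 < 15, so +1): 9 + 1 = 10.
§2 does not apply.
§4 applies: 10 − 1 = 9.
§5 applies (level before this adjustment is 9 ≥ 4, so +5): 9 + 5 = 14.
§6 applies: 14 + 2 = 16.
Final offense level: 16.
Criminal history: 2 prior points → Category Low (2-6).
Level 16 falls in the 15-20 band.
Grid: Level 15-20 × Category Low = 1320-1530 days.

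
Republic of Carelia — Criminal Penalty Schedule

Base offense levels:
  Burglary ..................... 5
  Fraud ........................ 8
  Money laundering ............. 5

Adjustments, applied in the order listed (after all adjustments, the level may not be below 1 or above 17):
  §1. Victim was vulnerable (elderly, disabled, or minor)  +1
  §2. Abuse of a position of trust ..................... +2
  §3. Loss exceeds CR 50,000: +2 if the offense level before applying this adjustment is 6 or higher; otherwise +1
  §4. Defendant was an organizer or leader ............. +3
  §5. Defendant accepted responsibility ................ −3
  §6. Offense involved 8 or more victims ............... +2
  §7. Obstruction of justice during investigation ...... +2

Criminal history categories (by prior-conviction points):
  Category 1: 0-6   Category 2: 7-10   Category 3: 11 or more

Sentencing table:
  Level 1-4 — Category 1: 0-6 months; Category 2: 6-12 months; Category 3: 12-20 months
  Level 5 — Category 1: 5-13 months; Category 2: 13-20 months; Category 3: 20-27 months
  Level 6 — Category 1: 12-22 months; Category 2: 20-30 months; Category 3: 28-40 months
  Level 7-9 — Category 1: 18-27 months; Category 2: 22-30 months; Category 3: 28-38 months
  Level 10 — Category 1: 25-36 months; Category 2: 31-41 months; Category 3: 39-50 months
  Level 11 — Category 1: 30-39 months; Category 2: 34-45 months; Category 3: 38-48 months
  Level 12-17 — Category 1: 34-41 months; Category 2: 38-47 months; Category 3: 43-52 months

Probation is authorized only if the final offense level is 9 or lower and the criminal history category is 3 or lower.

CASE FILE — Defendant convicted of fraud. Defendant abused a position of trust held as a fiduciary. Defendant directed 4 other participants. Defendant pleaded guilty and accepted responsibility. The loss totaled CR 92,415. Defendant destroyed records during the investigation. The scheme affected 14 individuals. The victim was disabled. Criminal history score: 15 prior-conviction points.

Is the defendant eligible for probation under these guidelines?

No

Base offense level for fraud: 8.
§1 applies: 8 + 1 = 9.
§2 applies: 9 + 2 = 11.
§3 applies (level before this adjustment is 11 ≥ 6, so +2): 11 + 2 = 13.
§4 applies: 13 + 3 = 16.
§5 applies: 16 − 3 = 13.
§6 applies: 13 + 2 = 15.
§7 applies: 15 + 2 = 17.
Final offense level: 17.
Criminal history: 15 prior points → Category 3 (11+).
Level 17 falls in the 12-17 band.
Grid: Level 12-17 × Category 3 = 43-52 months.
Probation check: level 17 > 9 and category 3 ≤ 3 → not eligible.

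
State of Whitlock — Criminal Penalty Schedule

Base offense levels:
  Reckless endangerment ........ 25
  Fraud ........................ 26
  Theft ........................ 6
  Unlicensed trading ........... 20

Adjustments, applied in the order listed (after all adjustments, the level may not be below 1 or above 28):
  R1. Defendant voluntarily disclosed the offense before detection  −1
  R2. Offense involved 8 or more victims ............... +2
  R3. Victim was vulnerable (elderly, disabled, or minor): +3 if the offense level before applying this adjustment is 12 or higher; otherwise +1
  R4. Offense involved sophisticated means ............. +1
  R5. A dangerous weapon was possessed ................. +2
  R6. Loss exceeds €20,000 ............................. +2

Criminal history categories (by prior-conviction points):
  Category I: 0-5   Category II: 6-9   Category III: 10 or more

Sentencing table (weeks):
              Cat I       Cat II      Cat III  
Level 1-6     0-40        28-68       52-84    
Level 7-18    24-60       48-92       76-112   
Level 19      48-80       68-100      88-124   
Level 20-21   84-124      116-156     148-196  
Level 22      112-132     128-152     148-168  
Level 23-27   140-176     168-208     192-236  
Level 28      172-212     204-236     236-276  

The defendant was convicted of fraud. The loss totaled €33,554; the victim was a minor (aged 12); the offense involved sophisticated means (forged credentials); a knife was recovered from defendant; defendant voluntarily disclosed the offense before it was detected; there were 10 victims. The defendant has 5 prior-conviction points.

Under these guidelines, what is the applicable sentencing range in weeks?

172-212 weeks

Base offense level for fraud: 26.
R1 applies: 26 − 1 = 25.
R2 applies: 25 + 2 = 27.
R3 applies (level before this adjustment is 27 ≥ 12, so +3): 27 + 3 = 30.
R4 applies: 30 + 1 = 31.
R5 applies: 31 + 2 = 33.
R6 applies: 33 + 2 = 35.
Level 35 exceeds the maximum of 28; capped at 28.
Final offense level: 28.
Criminal history: 5 prior points → Category I (0-5).
Level 28 falls in the 28 band.
Grid: Level 28 × Category I = 172-212 weeks.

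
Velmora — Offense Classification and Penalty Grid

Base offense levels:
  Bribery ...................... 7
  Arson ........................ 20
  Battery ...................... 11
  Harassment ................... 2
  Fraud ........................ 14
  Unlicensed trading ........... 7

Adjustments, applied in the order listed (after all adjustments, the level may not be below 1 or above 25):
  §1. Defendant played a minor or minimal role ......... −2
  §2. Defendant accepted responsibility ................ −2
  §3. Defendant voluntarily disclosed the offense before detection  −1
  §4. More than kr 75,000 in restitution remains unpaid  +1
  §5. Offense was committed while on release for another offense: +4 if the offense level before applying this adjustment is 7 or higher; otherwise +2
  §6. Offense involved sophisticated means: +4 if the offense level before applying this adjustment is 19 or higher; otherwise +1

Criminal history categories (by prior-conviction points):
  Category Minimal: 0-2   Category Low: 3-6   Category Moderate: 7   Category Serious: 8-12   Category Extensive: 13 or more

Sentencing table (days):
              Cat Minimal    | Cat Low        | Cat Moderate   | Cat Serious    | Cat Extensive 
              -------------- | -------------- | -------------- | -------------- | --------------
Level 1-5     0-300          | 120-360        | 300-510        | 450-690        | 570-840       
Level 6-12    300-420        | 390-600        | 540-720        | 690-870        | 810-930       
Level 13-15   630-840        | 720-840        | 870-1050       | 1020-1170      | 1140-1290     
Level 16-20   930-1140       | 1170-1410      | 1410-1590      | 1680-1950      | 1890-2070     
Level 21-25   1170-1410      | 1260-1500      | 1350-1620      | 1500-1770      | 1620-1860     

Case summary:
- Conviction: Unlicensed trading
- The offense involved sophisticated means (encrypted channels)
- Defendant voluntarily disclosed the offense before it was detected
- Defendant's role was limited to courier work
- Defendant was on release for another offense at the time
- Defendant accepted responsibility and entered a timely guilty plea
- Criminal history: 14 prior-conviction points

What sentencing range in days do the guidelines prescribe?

Base offense level for unlicensed trading: 7.
§1 applies: 7 − 2 = 5.
§2 applies: 5 − 2 = 3.
§3 applies: 3 − 1 = 2.
§4 does not apply.
§5 applies (level before this adjustment is 2 < 7, so +2): 2 + 2 = 4.
§6 applies (level before this adjustment is 4 < 19, so +1): 4 + 1 = 5.
Final offense level: 5.
Criminal history: 14 prior points → Category Extensive (13+).
Level 5 falls in the 1-5 band.
Grid: Level 1-5 × Category Extensive = 570-840 days.

570-840 days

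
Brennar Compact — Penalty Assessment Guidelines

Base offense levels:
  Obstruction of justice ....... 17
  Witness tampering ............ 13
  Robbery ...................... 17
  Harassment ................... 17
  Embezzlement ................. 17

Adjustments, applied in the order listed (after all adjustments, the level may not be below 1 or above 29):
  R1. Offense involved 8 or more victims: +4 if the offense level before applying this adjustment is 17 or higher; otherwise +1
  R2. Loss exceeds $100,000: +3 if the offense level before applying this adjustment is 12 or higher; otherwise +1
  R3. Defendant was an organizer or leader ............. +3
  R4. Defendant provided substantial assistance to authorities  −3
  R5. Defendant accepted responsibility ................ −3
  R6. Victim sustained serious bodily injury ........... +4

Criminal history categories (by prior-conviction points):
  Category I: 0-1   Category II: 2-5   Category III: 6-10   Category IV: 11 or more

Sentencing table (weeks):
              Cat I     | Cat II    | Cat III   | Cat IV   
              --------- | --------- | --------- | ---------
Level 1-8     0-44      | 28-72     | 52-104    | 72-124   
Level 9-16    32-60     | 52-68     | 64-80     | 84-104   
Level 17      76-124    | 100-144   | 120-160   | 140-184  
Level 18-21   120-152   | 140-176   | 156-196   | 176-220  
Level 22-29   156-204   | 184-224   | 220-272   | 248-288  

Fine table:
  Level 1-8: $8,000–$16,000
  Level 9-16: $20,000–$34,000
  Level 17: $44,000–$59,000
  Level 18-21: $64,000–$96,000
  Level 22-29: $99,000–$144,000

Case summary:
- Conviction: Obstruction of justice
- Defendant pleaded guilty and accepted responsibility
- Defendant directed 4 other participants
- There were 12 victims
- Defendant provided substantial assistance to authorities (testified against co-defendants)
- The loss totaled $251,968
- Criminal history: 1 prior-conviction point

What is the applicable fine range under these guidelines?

Base offense level for obstruction of justice: 17.
R1 applies (level before this adjustment is 17 ≥ 17, so +4): 17 + 4 = 21.
R2 applies (level before this adjustment is 21 ≥ 12, so +3): 21 + 3 = 24.
R3 applies: 24 + 3 = 27.
R4 applies: 27 − 3 = 24.
R5 applies: 24 − 3 = 21.
R6 does not apply.
Final offense level: 21.
Level 21 falls in the 18-21 band.
Fine table: Level 18-21 → $64,000–$96,000.

$64,000–$96,000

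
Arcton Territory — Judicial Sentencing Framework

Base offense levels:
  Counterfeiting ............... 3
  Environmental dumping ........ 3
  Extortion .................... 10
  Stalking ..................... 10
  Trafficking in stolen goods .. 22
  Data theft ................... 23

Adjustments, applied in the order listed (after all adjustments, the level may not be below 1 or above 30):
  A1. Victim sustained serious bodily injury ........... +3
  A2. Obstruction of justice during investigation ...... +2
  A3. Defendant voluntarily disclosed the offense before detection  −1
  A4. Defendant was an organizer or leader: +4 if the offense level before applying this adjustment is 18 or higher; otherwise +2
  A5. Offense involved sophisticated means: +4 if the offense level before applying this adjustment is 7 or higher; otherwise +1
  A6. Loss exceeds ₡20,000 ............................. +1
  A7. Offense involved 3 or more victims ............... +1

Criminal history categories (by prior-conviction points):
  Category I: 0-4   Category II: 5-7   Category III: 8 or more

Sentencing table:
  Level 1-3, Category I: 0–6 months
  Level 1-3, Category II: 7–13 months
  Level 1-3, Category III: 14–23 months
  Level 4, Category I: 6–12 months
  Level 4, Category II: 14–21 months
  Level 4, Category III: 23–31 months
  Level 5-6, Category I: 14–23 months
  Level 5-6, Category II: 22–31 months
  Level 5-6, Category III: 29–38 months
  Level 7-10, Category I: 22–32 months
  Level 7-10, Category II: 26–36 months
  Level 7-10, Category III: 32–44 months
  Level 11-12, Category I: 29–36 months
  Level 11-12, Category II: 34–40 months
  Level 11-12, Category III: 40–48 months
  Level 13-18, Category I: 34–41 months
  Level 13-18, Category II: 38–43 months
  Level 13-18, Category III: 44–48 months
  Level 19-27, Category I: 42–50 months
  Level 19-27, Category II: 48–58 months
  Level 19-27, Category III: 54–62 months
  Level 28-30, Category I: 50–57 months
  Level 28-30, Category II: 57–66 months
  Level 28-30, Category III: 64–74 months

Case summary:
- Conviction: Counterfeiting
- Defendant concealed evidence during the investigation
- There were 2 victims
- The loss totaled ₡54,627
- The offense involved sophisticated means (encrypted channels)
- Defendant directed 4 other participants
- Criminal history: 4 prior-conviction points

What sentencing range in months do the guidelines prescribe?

29-36 months

Base offense level for counterfeiting: 3.
A2 applies: 3 + 2 = 5.
A4 applies (level before this adjustment is 5 < 18, so +2): 5 + 2 = 7.
A5 applies (level before this adjustment is 7 ≥ 7, so +4): 7 + 4 = 11.
A6 applies: 11 + 1 = 12.
Final offense level: 12.
Criminal history: 4 prior points → Category I (0-4).
Level 12 falls in the 11-12 band.
Grid: Level 11-12 × Category I = 29-36 months.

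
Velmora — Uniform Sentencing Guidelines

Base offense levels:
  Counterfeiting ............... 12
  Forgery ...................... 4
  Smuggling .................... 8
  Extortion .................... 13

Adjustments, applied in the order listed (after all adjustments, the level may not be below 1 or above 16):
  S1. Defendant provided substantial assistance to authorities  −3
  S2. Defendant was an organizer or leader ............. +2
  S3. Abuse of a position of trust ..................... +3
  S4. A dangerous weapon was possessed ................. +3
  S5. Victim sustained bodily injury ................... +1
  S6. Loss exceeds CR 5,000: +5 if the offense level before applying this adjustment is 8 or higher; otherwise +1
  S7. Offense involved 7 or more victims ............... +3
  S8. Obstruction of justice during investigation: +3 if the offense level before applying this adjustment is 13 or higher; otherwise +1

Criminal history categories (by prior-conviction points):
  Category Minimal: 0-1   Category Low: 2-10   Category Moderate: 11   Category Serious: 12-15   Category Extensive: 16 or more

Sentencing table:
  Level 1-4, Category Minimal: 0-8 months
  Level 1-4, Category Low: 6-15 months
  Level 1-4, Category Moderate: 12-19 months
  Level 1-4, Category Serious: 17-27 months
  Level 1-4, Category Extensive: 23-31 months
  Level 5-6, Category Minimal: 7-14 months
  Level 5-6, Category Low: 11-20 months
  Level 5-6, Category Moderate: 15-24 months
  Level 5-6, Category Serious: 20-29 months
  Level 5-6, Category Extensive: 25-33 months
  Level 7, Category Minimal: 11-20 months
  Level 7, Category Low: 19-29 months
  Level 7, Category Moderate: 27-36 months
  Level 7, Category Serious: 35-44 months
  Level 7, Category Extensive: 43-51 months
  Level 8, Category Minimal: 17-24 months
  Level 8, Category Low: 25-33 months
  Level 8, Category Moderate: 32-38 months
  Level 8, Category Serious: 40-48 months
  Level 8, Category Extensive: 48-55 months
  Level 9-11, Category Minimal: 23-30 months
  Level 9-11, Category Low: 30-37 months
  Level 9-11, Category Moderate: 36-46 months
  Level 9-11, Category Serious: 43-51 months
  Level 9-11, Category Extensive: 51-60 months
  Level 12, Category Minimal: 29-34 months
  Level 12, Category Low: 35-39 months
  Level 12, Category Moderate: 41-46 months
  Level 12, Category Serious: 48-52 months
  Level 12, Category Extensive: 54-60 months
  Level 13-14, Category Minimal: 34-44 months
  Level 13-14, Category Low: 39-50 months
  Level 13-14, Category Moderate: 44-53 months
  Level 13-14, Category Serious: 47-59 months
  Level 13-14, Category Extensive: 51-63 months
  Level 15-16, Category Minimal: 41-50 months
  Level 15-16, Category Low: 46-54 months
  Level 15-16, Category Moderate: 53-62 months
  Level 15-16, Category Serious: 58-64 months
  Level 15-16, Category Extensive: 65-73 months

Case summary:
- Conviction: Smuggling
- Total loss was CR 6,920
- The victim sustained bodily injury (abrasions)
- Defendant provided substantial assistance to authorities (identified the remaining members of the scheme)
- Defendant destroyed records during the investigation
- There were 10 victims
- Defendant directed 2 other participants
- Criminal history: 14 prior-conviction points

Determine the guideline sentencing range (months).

58-64 months

Base offense level for smuggling: 8.
S1 applies: 8 − 3 = 5.
S2 applies: 5 + 2 = 7.
S3 does not apply.
S4 does not apply.
S5 applies: 7 + 1 = 8.
S6 applies (level before this adjustment is 8 ≥ 8, so +5): 8 + 5 = 13.
S7 applies: 13 + 3 = 16.
S8 applies (level before this adjustment is 16 ≥ 13, so +3): 16 + 3 = 19.
Level 19 exceeds the maximum of 16; capped at 16.
Final offense level: 16.
Criminal history: 14 prior points → Category Serious (12-15).
Level 16 falls in the 15-16 band.
Grid: Level 15-16 × Category Serious = 58-64 months.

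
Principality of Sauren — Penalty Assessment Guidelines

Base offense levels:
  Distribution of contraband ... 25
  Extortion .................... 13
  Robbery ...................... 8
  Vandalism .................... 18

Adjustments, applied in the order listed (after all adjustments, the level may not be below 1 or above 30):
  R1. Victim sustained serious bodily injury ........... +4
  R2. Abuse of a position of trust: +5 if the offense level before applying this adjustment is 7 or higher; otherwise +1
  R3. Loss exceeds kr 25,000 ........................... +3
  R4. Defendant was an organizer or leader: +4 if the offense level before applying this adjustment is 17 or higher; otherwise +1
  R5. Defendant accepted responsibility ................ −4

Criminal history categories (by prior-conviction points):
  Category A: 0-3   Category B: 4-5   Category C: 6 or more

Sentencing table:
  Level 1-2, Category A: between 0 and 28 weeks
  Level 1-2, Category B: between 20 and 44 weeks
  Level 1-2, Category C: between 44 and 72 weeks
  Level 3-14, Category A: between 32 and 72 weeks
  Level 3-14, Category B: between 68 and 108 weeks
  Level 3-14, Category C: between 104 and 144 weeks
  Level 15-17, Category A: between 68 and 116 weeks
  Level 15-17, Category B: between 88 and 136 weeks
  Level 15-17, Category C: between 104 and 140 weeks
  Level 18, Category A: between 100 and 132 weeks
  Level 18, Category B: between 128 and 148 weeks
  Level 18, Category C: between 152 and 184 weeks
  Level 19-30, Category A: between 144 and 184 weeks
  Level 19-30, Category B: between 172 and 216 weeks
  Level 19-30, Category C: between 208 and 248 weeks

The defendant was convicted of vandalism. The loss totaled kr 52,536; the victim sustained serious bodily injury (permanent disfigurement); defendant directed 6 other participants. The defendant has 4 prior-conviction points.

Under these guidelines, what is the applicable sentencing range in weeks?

172-216 weeks

Base offense level for vandalism: 18.
R1 applies: 18 + 4 = 22.
R3 applies: 22 + 3 = 25.
R4 applies (level before this adjustment is 25 ≥ 17, so +4): 25 + 4 = 29.
Final offense level: 29.
Criminal history: 4 prior points → Category B (4-5).
Level 29 falls in the 19-30 band.
Grid: Level 19-30 × Category B = 172-216 weeks.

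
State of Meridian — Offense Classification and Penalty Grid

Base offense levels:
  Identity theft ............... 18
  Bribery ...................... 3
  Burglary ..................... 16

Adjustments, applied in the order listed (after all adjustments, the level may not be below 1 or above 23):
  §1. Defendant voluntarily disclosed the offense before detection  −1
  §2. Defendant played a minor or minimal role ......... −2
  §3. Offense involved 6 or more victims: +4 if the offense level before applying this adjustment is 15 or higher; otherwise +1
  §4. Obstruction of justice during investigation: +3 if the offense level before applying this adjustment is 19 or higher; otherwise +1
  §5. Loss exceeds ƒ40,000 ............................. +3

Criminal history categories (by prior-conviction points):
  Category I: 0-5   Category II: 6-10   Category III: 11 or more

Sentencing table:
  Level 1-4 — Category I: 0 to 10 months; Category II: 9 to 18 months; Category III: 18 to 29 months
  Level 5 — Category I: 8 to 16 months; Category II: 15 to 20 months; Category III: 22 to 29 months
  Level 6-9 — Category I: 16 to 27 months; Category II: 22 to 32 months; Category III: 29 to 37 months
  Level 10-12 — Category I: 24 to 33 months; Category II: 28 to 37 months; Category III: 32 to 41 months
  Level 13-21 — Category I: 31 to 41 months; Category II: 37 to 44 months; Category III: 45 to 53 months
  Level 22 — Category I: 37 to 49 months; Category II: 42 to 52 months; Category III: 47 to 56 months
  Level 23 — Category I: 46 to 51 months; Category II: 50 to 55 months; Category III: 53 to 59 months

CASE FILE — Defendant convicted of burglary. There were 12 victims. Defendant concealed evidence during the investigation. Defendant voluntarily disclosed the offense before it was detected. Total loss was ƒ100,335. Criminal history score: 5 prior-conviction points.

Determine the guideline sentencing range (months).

46-51 months

Base offense level for burglary: 16.
§1 applies: 16 − 1 = 15.
§3 applies (level before this adjustment is 15 ≥ 15, so +4): 15 + 4 = 19.
§4 applies (level before this adjustment is 19 ≥ 19, so +3): 19 + 3 = 22.
§5 applies: 22 + 3 = 25.
Level 25 exceeds the maximum of 23; capped at 23.
Final offense level: 23.
Criminal history: 5 prior points → Category I (0-5).
Level 23 falls in the 23 band.
Grid: Level 23 × Category I = 46-51 months.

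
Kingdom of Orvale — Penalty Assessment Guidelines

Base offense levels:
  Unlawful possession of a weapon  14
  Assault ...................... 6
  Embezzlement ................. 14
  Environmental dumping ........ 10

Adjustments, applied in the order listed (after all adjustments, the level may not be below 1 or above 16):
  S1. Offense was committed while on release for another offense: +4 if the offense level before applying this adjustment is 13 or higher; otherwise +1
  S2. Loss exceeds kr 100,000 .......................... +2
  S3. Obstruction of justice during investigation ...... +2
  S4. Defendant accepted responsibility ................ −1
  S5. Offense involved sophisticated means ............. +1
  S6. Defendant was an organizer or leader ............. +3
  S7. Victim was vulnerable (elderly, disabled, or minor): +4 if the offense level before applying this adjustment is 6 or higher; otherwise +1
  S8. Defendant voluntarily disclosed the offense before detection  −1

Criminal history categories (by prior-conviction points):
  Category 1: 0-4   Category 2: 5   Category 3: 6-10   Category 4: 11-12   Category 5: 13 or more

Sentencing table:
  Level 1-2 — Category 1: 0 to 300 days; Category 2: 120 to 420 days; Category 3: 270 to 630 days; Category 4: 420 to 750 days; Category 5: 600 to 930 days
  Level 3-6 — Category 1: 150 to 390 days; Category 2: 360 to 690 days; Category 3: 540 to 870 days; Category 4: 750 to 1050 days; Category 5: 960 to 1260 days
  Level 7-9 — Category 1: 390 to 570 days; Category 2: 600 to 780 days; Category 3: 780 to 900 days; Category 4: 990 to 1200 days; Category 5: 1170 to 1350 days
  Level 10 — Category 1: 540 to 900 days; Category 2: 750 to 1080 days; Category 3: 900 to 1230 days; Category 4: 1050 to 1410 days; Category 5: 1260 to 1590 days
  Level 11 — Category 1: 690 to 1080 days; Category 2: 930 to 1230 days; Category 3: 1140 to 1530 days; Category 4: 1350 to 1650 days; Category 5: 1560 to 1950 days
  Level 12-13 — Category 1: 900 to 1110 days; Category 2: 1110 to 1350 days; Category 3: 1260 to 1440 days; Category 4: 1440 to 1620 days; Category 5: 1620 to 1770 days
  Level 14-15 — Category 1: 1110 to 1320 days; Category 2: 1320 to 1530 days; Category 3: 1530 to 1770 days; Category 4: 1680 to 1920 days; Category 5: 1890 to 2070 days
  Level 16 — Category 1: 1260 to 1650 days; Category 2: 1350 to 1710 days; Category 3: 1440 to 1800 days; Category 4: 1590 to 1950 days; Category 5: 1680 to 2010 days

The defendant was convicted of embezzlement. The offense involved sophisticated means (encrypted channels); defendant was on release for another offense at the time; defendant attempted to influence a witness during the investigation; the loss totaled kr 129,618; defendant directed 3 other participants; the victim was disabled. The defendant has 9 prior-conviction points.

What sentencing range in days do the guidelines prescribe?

1440-1800 days

Base offense level for embezzlement: 14.
S1 applies (level before this adjustment is 14 ≥ 13, so +4): 14 + 4 = 18.
S2 applies: 18 + 2 = 20.
S3 applies: 20 + 2 = 22.
S5 applies: 22 + 1 = 23.
S6 applies: 23 + 3 = 26.
S7 applies (level before this adjustment is 26 ≥ 6, so +4): 26 + 4 = 30.
S8 does not apply.
Level 30 exceeds the maximum of 16; capped at 16.
Final offense level: 16.
Criminal history: 9 prior points → Category 3 (6-10).
Level 16 falls in the 16 band.
Grid: Level 16 × Category 3 = 1440-1800 days.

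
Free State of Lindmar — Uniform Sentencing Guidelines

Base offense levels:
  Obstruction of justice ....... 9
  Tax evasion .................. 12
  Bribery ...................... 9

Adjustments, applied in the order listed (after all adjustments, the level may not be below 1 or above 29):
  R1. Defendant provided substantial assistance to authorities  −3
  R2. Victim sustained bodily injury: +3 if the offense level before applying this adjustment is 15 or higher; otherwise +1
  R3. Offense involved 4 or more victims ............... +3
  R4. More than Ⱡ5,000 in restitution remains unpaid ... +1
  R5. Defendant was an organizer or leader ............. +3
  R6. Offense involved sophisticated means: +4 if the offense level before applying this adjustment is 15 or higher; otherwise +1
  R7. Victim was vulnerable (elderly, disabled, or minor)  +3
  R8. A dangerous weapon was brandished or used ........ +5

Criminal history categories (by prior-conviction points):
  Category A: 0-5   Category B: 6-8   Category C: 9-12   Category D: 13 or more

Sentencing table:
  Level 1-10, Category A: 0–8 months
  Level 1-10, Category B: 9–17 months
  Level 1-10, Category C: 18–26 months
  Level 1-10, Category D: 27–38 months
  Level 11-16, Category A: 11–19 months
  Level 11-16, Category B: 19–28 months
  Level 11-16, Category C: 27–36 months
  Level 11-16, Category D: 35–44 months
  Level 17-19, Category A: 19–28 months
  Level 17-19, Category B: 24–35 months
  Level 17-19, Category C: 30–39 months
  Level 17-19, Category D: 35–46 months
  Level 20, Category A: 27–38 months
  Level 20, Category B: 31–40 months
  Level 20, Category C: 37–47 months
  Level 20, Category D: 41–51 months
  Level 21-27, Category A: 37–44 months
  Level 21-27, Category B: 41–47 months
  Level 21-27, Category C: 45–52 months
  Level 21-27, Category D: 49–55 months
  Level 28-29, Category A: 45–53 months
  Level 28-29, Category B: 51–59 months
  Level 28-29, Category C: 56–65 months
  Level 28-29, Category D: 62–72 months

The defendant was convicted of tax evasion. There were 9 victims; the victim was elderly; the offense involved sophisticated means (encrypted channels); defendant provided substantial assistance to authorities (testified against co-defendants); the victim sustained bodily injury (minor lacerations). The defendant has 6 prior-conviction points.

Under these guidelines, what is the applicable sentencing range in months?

24-35 months

Base offense level for tax evasion: 12.
R1 applies: 12 − 3 = 9.
R2 applies (level before this adjustment is 9 < 15, so +1): 9 + 1 = 10.
R3 applies: 10 + 3 = 13.
R4 does not apply.
R5 does not apply.
R6 applies (level before this adjustment is 13 < 15, so +1): 13 + 1 = 14.
R7 applies: 14 + 3 = 17.
R8 does not apply.
Final offense level: 17.
Criminal history: 6 prior points → Category B (6-8).
Level 17 falls in the 17-19 band.
Grid: Level 17-19 × Category B = 24-35 months.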